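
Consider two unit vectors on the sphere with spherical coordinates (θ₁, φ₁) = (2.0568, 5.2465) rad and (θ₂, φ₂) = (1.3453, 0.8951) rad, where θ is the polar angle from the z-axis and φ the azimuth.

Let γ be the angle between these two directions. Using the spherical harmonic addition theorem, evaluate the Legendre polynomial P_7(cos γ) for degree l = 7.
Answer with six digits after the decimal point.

Term-by-term m-sum for l=7 (normalisation 4π/15 = 0.837758):
  term(m=-7) = 0.05092 - 0.07213j   from Y*(Ω₁)=0.11881 - 0.17472j, Y(Ω₂)=0.41781 + 0.00731j
  term(m=-6) = -0.08398 - 0.12404j   from Y*(Ω₁)=-0.41680 - 0.02632j, Y(Ω₂)=0.21940 + 0.28374j
  term(m=-5) = 0.04003 - 0.00955j   from Y*(Ω₁)=0.16526 + 0.32451j, Y(Ω₂)=0.02652 - 0.10985j
  term(m=-4) = -0.00151 + 0.01184j   from Y*(Ω₁)=-0.01838 + 0.02895j, Y(Ω₂)=0.31505 - 0.14786j
  term(m=-3) = -0.00184 - 0.00098j   from Y*(Ω₁)=0.35108 + 0.01108j, Y(Ω₂)=-0.00532 - 0.00261j
  term(m=-2) = -0.03080 + 0.02712j   from Y*(Ω₁)=-0.06034 - 0.10979j, Y(Ω₂)=-0.07131 - 0.31977j
  term(m=-1) = -0.00375 - 0.00995j   from Y*(Ω₁)=0.15372 - 0.25991j, Y(Ω₂)=0.02202 - 0.02747j
  term(m=+0) = 0.05294 + 0.00000j   from Y*(Ω₁)=-0.16565 + 0.00000j, Y(Ω₂)=-0.31956 + 0.00000j
  term(m=+1) = -0.00375 + 0.00995j   from Y*(Ω₁)=-0.15372 - 0.25991j, Y(Ω₂)=-0.02202 - 0.02747j
  term(m=+2) = -0.03080 - 0.02712j   from Y*(Ω₁)=-0.06034 + 0.10979j, Y(Ω₂)=-0.07131 + 0.31977j
  term(m=+3) = -0.00184 + 0.00098j   from Y*(Ω₁)=-0.35108 + 0.01108j, Y(Ω₂)=0.00532 - 0.00261j
  term(m=+4) = -0.00151 - 0.01184j   from Y*(Ω₁)=-0.01838 - 0.02895j, Y(Ω₂)=0.31505 + 0.14786j
  term(m=+5) = 0.04003 + 0.00955j   from Y*(Ω₁)=-0.16526 + 0.32451j, Y(Ω₂)=-0.02652 - 0.10985j
  term(m=+6) = -0.08398 + 0.12404j   from Y*(Ω₁)=-0.41680 + 0.02632j, Y(Ω₂)=0.21940 - 0.28374j
  term(m=+7) = 0.05092 + 0.07213j   from Y*(Ω₁)=-0.11881 - 0.17472j, Y(Ω₂)=-0.41781 + 0.00731j
Accumulated sum -0.00894 - 0.00000j; after 4π/(2l+1) scaling, -0.00749 - 0.00000j ⇒ P_7 = -0.007492

-0.007492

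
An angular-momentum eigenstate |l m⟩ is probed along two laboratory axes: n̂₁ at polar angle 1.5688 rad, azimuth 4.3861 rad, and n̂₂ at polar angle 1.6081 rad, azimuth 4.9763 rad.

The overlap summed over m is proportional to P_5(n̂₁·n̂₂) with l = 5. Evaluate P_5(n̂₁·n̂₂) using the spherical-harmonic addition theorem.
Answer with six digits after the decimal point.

-0.344457

Addition theorem: P_5(cos γ) = (4π/11) Σ_m Y*_{lm}(Ω₁) Y_{lm}(Ω₂), m = −5…5:
  [-5]  conj(Y_{5,-5})(Ω₁) = (-0.463274, 0.028131) ; Y_{5,-5}(Ω₂) = (0.447999, 0.114985) ; Δ = (-0.210781, -0.040667)
  [-4]  conj(Y_{5,-4})(Ω₁) = (0.000769, -0.002827) ; Y_{5,-4}(Ω₂) = (-0.026893, 0.047502) ; Δ = (0.000114, 0.000113)
  [-3]  conj(Y_{5,-3})(Ω₁) = (-0.287075, -0.193016) ; Y_{5,-3}(Ω₂) = (0.242575, 0.239521) ; Δ = (-0.023406, -0.115581)
  [-2]  conj(Y_{5,-2})(Ω₁) = (0.002688, -0.002054) ; Y_{5,-2}(Ω₂) = (-0.054301, 0.031657) ; Δ = (-0.000081, 0.000197)
  [-1]  conj(Y_{5,-1})(Ω₁) = (-0.102654, -0.303366) ; Y_{5,-1}(Ω₂) = (0.081868, 0.302973) ; Δ = (0.083508, -0.055937)
  [+0]  conj(Y_{5,0})(Ω₁) = (0.003502, -0.000000) ; Y_{5,0}(Ω₂) = (-0.065001, 0.000000) ; Δ = (-0.000228, 0.000000)
  [+1]  conj(Y_{5,1})(Ω₁) = (0.102654, -0.303366) ; Y_{5,1}(Ω₂) = (-0.081868, 0.302973) ; Δ = (0.083508, 0.055937)
  [+2]  conj(Y_{5,2})(Ω₁) = (0.002688, 0.002054) ; Y_{5,2}(Ω₂) = (-0.054301, -0.031657) ; Δ = (-0.000081, -0.000197)
  [+3]  conj(Y_{5,3})(Ω₁) = (0.287075, -0.193016) ; Y_{5,3}(Ω₂) = (-0.242575, 0.239521) ; Δ = (-0.023406, 0.115581)
  [+4]  conj(Y_{5,4})(Ω₁) = (0.000769, 0.002827) ; Y_{5,4}(Ω₂) = (-0.026893, -0.047502) ; Δ = (0.000114, -0.000113)
  [+5]  conj(Y_{5,5})(Ω₁) = (0.463274, 0.028131) ; Y_{5,5}(Ω₂) = (-0.447999, 0.114985) ; Δ = (-0.210781, 0.040667)
Accumulated sum (-0.301521, -0.000000); after 4π/(2l+1) scaling, (-0.344457, -0.000000) ⇒ P_5 = -0.344457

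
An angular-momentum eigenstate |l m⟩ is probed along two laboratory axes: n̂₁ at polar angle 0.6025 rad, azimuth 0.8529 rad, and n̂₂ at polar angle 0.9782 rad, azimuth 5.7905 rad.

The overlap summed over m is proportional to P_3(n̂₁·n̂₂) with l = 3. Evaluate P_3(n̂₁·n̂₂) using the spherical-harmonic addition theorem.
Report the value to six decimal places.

-0.396463

Addition theorem: P_3(cos γ) = (4π/7) Σ_m Y*_{lm}(Ω₁) Y_{lm}(Ω₂), m = −3…3:
  m=-3: Y*=-0.063396+0.041797i  Y=+0.022052+0.237103i  product -0.011308-0.014110i
  m=-2: Y*=-0.036397+0.267962i  Y=+0.217011+0.327341i  product -0.095614+0.046236i
  m=-1: Y*=+0.288445+0.330273i  Y=+0.132198+0.070969i  product +0.014692+0.064132i
  m=+0: Y*=+0.121214-0.000000i  Y=-0.300194+0.000000i  product -0.036388+0.000000i
  m=+1: Y*=-0.288445+0.330273i  Y=-0.132198+0.070969i  product +0.014692-0.064132i
  m=+2: Y*=-0.036397-0.267962i  Y=+0.217011-0.327341i  product -0.095614-0.046236i
  m=+3: Y*=+0.063396+0.041797i  Y=-0.022052+0.237103i  product -0.011308+0.014110i
Total Σ_m = -0.220846-0.000000i. Multiply by 1.795196: -0.396463-0.000000i. P_3(cos γ) = -0.396463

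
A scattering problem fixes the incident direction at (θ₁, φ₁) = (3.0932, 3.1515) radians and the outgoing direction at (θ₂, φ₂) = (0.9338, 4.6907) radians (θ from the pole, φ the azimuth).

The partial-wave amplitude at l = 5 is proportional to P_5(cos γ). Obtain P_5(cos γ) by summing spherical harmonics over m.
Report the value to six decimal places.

Addition theorem: P_5(cos γ) = (4π/11) Σ_m Y*_{lm}(Ω₁) Y_{lm}(Ω₂), m = −5…5:
  m=-5: Y*=-0.000000-0.000000i  Y=-0.016864+0.154901i  product +0.000000-0.000000i
  m=-4: Y*=-0.000008-0.000000i  Y=+0.363197+0.031589i  product -0.000003-0.000000i
  m=-3: Y*=-0.000312-0.000009i  Y=+0.025520-0.391654i  product -0.000012+0.000122i
  m=-2: Y*=-0.007893-0.000156i  Y=-0.039896-0.001732i  product +0.000315+0.000020i
  m=-1: Y*=-0.122926-0.001218i  Y=+0.007396-0.340955i  product -0.001324+0.041903i
  m=+0: Y*=-0.919240-0.000000i  Y=-0.130716+0.000000i  product +0.120160+0.000000i
  m=+1: Y*=+0.122926-0.001218i  Y=-0.007396-0.340955i  product -0.001324-0.041903i
  m=+2: Y*=-0.007893+0.000156i  Y=-0.039896+0.001732i  product +0.000315-0.000020i
  m=+3: Y*=+0.000312-0.000009i  Y=-0.025520-0.391654i  product -0.000012-0.000122i
  m=+4: Y*=-0.000008+0.000000i  Y=+0.363197-0.031589i  product -0.000003+0.000000i
  m=+5: Y*=+0.000000-0.000000i  Y=+0.016864+0.154901i  product +0.000000+0.000000i
Σ over m = +0.118111+0.000000i; ×(4π/11) → +0.134930+0.000000i. Real part: 0.134930

0.134930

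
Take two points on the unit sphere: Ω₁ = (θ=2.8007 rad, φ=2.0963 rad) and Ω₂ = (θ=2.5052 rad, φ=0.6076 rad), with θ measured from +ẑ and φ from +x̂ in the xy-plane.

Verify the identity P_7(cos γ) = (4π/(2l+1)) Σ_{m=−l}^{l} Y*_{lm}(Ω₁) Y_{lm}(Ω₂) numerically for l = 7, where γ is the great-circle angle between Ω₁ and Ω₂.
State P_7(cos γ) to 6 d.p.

-0.134921

Addition theorem: P_7(cos γ) = (4π/15) Σ_m Y*_{lm}(Ω₁) Y_{lm}(Ω₂), m = −7…7:
  [-7]  conj(Y_{7,-7})(Ω₁) = (-0.000119, 0.000201) ; Y_{7,-7}(Ω₂) = (-0.005803, 0.011737) ; Δ = (-0.000002, -0.000003)
  [-6]  conj(Y_{7,-6})(Ω₁) = (-0.002462, -0.000028) ; Y_{7,-6}(Ω₂) = (0.058052, -0.032017) ; Δ = (-0.000144, 0.000077)
  [-5]  conj(Y_{7,-5})(Ω₁) = (-0.007949, -0.014076) ; Y_{7,-5}(Ω₂) = (-0.200448, -0.020839) ; Δ = (0.001300, 0.002987)
  [-4]  conj(Y_{7,-4})(Ω₁) = (0.037413, -0.063677) ; Y_{7,-4}(Ω₂) = (0.301667, 0.259917) ; Δ = (0.027837, -0.009485)
  [-3]  conj(Y_{7,-3})(Ω₁) = (0.236463, 0.001351) ; Y_{7,-3}(Ω₂) = (-0.116595, -0.452838) ; Δ = (-0.026959, -0.107237)
  [-2]  conj(Y_{7,-2})(Ω₁) = (0.246530, 0.430785) ; Y_{7,-2}(Ω₂) = (-0.056890, 0.153184) ; Δ = (-0.080014, 0.013257)
  [-1]  conj(Y_{7,-1})(Ω₁) = (-0.267913, 0.462003) ; Y_{7,-1}(Ω₂) = (-0.270597, 0.188160) ; Δ = (-0.014434, -0.175427)
  [+0]  conj(Y_{7,0})(Ω₁) = (0.085033, -0.000000) ; Y_{7,0}(Ω₂) = (0.279665, 0.000000) ; Δ = (0.023781, 0.000000)
  [+1]  conj(Y_{7,1})(Ω₁) = (0.267913, 0.462003) ; Y_{7,1}(Ω₂) = (0.270597, 0.188160) ; Δ = (-0.014434, 0.175427)
  [+2]  conj(Y_{7,2})(Ω₁) = (0.246530, -0.430785) ; Y_{7,2}(Ω₂) = (-0.056890, -0.153184) ; Δ = (-0.080014, -0.013257)
  [+3]  conj(Y_{7,3})(Ω₁) = (-0.236463, 0.001351) ; Y_{7,3}(Ω₂) = (0.116595, -0.452838) ; Δ = (-0.026959, 0.107237)
  [+4]  conj(Y_{7,4})(Ω₁) = (0.037413, 0.063677) ; Y_{7,4}(Ω₂) = (0.301667, -0.259917) ; Δ = (0.027837, 0.009485)
  [+5]  conj(Y_{7,5})(Ω₁) = (0.007949, -0.014076) ; Y_{7,5}(Ω₂) = (0.200448, -0.020839) ; Δ = (0.001300, -0.002987)
  [+6]  conj(Y_{7,6})(Ω₁) = (-0.002462, 0.000028) ; Y_{7,6}(Ω₂) = (0.058052, 0.032017) ; Δ = (-0.000144, -0.000077)
  [+7]  conj(Y_{7,7})(Ω₁) = (0.000119, 0.000201) ; Y_{7,7}(Ω₂) = (0.005803, 0.011737) ; Δ = (-0.000002, 0.000003)
Σ over m = (-0.161051, -0.000000); ×(4π/15) → (-0.134921, -0.000000). Real part: -0.134921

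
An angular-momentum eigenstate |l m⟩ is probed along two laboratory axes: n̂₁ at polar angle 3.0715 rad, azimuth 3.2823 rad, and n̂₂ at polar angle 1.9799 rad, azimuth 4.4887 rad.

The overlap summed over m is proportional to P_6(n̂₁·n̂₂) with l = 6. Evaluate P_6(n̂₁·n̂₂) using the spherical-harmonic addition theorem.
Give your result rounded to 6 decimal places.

0.311522

Expand P_6 via completeness: Σ_{m} conj(Y_{6,m}) at Ω₁ times Y_{6,m} at Ω₂ —
  m=-6: (0.000000, 0.000000) × (-0.065313, -0.280635) = (0.000000, -0.000000)  (running Σ = (0.000000, -0.000000))
  m=-5: (0.000002, 0.000002) × (0.389229, -0.189149) = (0.000001, 0.000000)  (running Σ = (0.000001, 0.000000))
  m=-4: (0.000072, 0.000046) × (0.117146, 0.146044) = (0.000002, 0.000016)  (running Σ = (0.000003, 0.000016))
  m=-3: (0.001618, 0.000727) × (0.156717, -0.197378) = (0.000397, -0.000205)  (running Σ = (0.000400, -0.000189))
  m=-2: (0.024195, 0.006994) × (0.252606, 0.121207) = (0.005264, 0.004699)  (running Σ = (0.005664, 0.004510))
  m=-1: (0.222971, 0.031582) × (0.035995, -0.158224) = (0.013023, -0.034142)  (running Σ = (0.018687, -0.029632))
  m=0: (0.965301, -0.000000) × (0.295139, 0.000000) = (0.284898, 0.000000)  (running Σ = (0.303585, -0.029632))
  m=1: (-0.222971, 0.031582) × (-0.035995, -0.158224) = (0.013023, 0.034142)  (running Σ = (0.316608, 0.004510))
  m=2: (0.024195, -0.006994) × (0.252606, -0.121207) = (0.005264, -0.004699)  (running Σ = (0.321872, -0.000189))
  m=3: (-0.001618, 0.000727) × (-0.156717, -0.197378) = (0.000397, 0.000205)  (running Σ = (0.322269, 0.000016))
  m=4: (0.000072, -0.000046) × (0.117146, -0.146044) = (0.000002, -0.000016)  (running Σ = (0.322271, 0.000000))
  m=5: (-0.000002, 0.000002) × (-0.389229, -0.189149) = (0.000001, -0.000000)  (running Σ = (0.322272, -0.000000))
  m=6: (0.000000, -0.000000) × (-0.065313, 0.280635) = (0.000000, 0.000000)  (running Σ = (0.322272, -0.000000))
Total Σ_m = (0.322272, -0.000000). Multiply by 0.966644: (0.311522, -0.000000). P_6(cos γ) = 0.311522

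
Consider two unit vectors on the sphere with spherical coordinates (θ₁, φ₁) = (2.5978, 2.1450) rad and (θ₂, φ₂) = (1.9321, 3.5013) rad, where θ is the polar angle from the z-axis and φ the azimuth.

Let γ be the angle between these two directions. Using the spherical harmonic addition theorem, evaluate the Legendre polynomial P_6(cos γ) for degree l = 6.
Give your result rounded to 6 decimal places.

0.298484

Expand P_6 via completeness: Σ_{m} conj(Y_{6,m}) at Ω₁ times Y_{6,m} at Ω₂ —
  [-6]  conj(Y_{6,-6})(Ω₁) = +0.008842+0.002770i ; Y_{6,-6}(Ω₂) = -0.179393-0.269414i ; Δ = -0.000840-0.002879i
  [-5]  conj(Y_{6,-5})(Ω₁) = +0.014191+0.051161i ; Y_{6,-5}(Ω₂) = -0.095664-0.412768i ; Δ = +0.019760-0.010752i
  [-4]  conj(Y_{6,-4})(Ω₁) = -0.119752+0.134891i ; Y_{6,-4}(Ω₂) = +0.013464-0.101429i ; Δ = +0.012070+0.013962i
  [-3]  conj(Y_{6,-3})(Ω₁) = -0.385804-0.059025i ; Y_{6,-3}(Ω₂) = -0.144637+0.270077i ; Δ = +0.071743-0.095659i
  [-2]  conj(Y_{6,-2})(Ω₁) = -0.197133-0.438617i ; Y_{6,-2}(Ω₂) = -0.157342+0.137837i ; Δ = +0.091475+0.041841i
  [-1]  conj(Y_{6,-1})(Ω₁) = +0.072119-0.111481i ; Y_{6,-1}(Ω₂) = +0.225251-0.084710i ; Δ = +0.006801-0.031220i
  [+0]  conj(Y_{6,0})(Ω₁) = -0.401519-0.000000i ; Y_{6,0}(Ω₂) = +0.232202+0.000000i ; Δ = -0.093233-0.000000i
  [+1]  conj(Y_{6,1})(Ω₁) = -0.072119-0.111481i ; Y_{6,1}(Ω₂) = -0.225251-0.084710i ; Δ = +0.006801+0.031220i
  [+2]  conj(Y_{6,2})(Ω₁) = -0.197133+0.438617i ; Y_{6,2}(Ω₂) = -0.157342-0.137837i ; Δ = +0.091475-0.041841i
  [+3]  conj(Y_{6,3})(Ω₁) = +0.385804-0.059025i ; Y_{6,3}(Ω₂) = +0.144637+0.270077i ; Δ = +0.071743+0.095659i
  [+4]  conj(Y_{6,4})(Ω₁) = -0.119752-0.134891i ; Y_{6,4}(Ω₂) = +0.013464+0.101429i ; Δ = +0.012070-0.013962i
  [+5]  conj(Y_{6,5})(Ω₁) = -0.014191+0.051161i ; Y_{6,5}(Ω₂) = +0.095664-0.412768i ; Δ = +0.019760+0.010752i
  [+6]  conj(Y_{6,6})(Ω₁) = +0.008842-0.002770i ; Y_{6,6}(Ω₂) = -0.179393+0.269414i ; Δ = -0.000840+0.002879i
Σ over m = +0.308784-0.000000i; ×(4π/13) → +0.298484-0.000000i. Real part: 0.298484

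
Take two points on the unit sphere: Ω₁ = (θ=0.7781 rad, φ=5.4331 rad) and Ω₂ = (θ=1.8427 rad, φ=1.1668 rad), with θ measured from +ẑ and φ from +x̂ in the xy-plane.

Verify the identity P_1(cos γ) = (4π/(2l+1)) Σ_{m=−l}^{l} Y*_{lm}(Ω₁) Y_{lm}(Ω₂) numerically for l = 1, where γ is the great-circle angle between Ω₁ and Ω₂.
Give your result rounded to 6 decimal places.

-0.483000

Summing Y*_{l m}(θ₁,φ₁)·Y_{l m}(θ₂,φ₂) over m ∈ [−1, 1]; prefactor 4π/(2·1+1) = 4.188790:
  m=-1: +0.160038-0.182208i × +0.130823-0.306010i = -0.034821-0.072810i  (running Σ = -0.034821-0.072810i)
  m=0: +0.348006-0.000000i × -0.131222+0.000000i = -0.045666+0.000000i  (running Σ = -0.080487-0.072810i)
  m=1: -0.160038-0.182208i × -0.130823-0.306010i = -0.034821+0.072810i  (running Σ = -0.115308+0.000000i)
Σ over m = -0.115308+0.000000i; ×(4π/3) → -0.483000+0.000000i. Real part: -0.483000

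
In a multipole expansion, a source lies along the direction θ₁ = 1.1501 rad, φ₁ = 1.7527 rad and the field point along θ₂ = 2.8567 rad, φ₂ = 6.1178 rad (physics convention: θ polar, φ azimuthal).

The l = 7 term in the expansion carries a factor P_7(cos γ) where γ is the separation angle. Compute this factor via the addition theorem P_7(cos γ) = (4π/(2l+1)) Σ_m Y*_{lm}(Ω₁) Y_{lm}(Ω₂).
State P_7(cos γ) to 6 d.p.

Addition theorem: P_7(cos γ) = (4π/15) Σ_m Y*_{lm}(Ω₁) Y_{lm}(Ω₂), m = −7…7:
  term(m=-7) = +0.000012+0.000014i   from Y*(Ω₁)=+0.252432-0.077387i, Y(Ω₂)=+0.000028+0.000063i
  term(m=-6) = -0.000192+0.000341i   from Y*(Ω₁)=-0.203859-0.392175i, Y(Ω₂)=-0.000484-0.000741i
  term(m=-5) = -0.001892-0.000316i   from Y*(Ω₁)=-0.214385+0.166824i, Y(Ω₂)=+0.004781+0.005196i
  term(m=-4) = +0.001233+0.006712i   from Y*(Ω₁)=-0.129237-0.115103i, Y(Ω₂)=-0.031114-0.024224i
  term(m=-3) = -0.045671+0.026693i   from Y*(Ω₁)=-0.176000+0.289845i, Y(Ω₂)=+0.137190+0.074264i
  term(m=-2) = +0.010718+0.008929i   from Y*(Ω₁)=-0.031414-0.011961i, Y(Ω₂)=-0.392509-0.134782i
  term(m=-1) = -0.070724+0.195391i   from Y*(Ω₁)=-0.060508+0.328963i, Y(Ω₂)=+0.612773+0.102278i
  term(m=+0) = -0.001114+0.000000i   from Y*(Ω₁)=+0.006988-0.000000i, Y(Ω₂)=-0.159422+0.000000i
  term(m=+1) = -0.070724-0.195391i   from Y*(Ω₁)=+0.060508+0.328963i, Y(Ω₂)=-0.612773+0.102278i
  term(m=+2) = +0.010718-0.008929i   from Y*(Ω₁)=-0.031414+0.011961i, Y(Ω₂)=-0.392509+0.134782i
  term(m=+3) = -0.045671-0.026693i   from Y*(Ω₁)=+0.176000+0.289845i, Y(Ω₂)=-0.137190+0.074264i
  term(m=+4) = +0.001233-0.006712i   from Y*(Ω₁)=-0.129237+0.115103i, Y(Ω₂)=-0.031114+0.024224i
  term(m=+5) = -0.001892+0.000316i   from Y*(Ω₁)=+0.214385+0.166824i, Y(Ω₂)=-0.004781+0.005196i
  term(m=+6) = -0.000192-0.000341i   from Y*(Ω₁)=-0.203859+0.392175i, Y(Ω₂)=-0.000484+0.000741i
  term(m=+7) = +0.000012-0.000014i   from Y*(Ω₁)=-0.252432-0.077387i, Y(Ω₂)=-0.000028+0.000063i
Σ over m = -0.214144+0.000000i; ×(4π/15) → -0.179401+0.000000i. Real part: -0.179401

-0.179401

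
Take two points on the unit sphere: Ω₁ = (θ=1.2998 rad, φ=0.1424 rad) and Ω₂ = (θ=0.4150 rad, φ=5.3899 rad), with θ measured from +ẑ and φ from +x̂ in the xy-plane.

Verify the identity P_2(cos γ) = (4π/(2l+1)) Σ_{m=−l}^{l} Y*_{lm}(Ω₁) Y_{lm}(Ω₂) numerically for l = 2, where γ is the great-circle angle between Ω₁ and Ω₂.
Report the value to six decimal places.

-0.205538

Addition theorem: P_2(cos γ) = (4π/5) Σ_m Y*_{lm}(Ω₁) Y_{lm}(Ω₂), m = −2…2:
  [-2]  conj(Y_{2,-2})(Ω₁) = (0.344149, 0.100753) ; Y_{2,-2}(Ω₂) = (-0.013444, 0.061337) ; Δ = (-0.010807, 0.019755)
  [-1]  conj(Y_{2,-1})(Ω₁) = (0.197240, 0.028278) ; Y_{2,-1}(Ω₂) = (0.178681, 0.222088) ; Δ = (0.028963, 0.048858)
  [+0]  conj(Y_{2,0})(Ω₁) = (-0.247590, -0.000000) ; Y_{2,0}(Ω₂) = (0.476971, 0.000000) ; Δ = (-0.118093, -0.000000)
  [+1]  conj(Y_{2,1})(Ω₁) = (-0.197240, 0.028278) ; Y_{2,1}(Ω₂) = (-0.178681, 0.222088) ; Δ = (0.028963, -0.048858)
  [+2]  conj(Y_{2,2})(Ω₁) = (0.344149, -0.100753) ; Y_{2,2}(Ω₂) = (-0.013444, -0.061337) ; Δ = (-0.010807, -0.019755)
Accumulated sum (-0.081781, -0.000000); after 4π/(2l+1) scaling, (-0.205538, -0.000000) ⇒ P_2 = -0.205538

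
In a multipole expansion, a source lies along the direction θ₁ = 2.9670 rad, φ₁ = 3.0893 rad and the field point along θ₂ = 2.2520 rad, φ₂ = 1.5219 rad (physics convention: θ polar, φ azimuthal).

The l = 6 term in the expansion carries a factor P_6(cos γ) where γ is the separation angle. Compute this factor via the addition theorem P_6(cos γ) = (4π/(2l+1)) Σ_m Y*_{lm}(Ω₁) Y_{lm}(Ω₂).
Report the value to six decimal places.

0.119432

Term-by-term m-sum for l=6 (normalisation 4π/13 = 0.966644):
  term(m=-6) = -0.00000 + 0.00000j   from Y*(Ω₁)=0.00001 - 0.00000j, Y(Ω₂)=-0.10162 - 0.03070j
  term(m=-5) = 0.00000 + 0.00008j   from Y*(Ω₁)=0.00025 - 0.00007j, Y(Ω₂)=-0.07216 + 0.28923j
  term(m=-4) = 0.00137 - 0.00002j   from Y*(Ω₁)=0.00307 - 0.00065j, Y(Ω₂)=0.42848 + 0.08489j
  term(m=-3) = -0.00007 - 0.00675j   from Y*(Ω₁)=0.02547 - 0.00403j, Y(Ω₂)=0.03828 - 0.25911j
  term(m=-2) = 0.02671 - 0.00018j   from Y*(Ω₁)=0.14252 - 0.01496j, Y(Ω₂)=0.18553 + 0.01820j
  term(m=-1) = -0.00057 - 0.16837j   from Y*(Ω₁)=0.48869 - 0.02558j, Y(Ω₂)=0.01682 - 0.34365j
  term(m=+0) = 0.06866 + 0.00000j   from Y*(Ω₁)=0.71633 + 0.00000j, Y(Ω₂)=0.09585 + 0.00000j
  term(m=+1) = -0.00057 + 0.16837j   from Y*(Ω₁)=-0.48869 - 0.02558j, Y(Ω₂)=-0.01682 - 0.34365j
  term(m=+2) = 0.02671 + 0.00018j   from Y*(Ω₁)=0.14252 + 0.01496j, Y(Ω₂)=0.18553 - 0.01820j
  term(m=+3) = -0.00007 + 0.00675j   from Y*(Ω₁)=-0.02547 - 0.00403j, Y(Ω₂)=-0.03828 - 0.25911j
  term(m=+4) = 0.00137 + 0.00002j   from Y*(Ω₁)=0.00307 + 0.00065j, Y(Ω₂)=0.42848 - 0.08489j
  term(m=+5) = 0.00000 - 0.00008j   from Y*(Ω₁)=-0.00025 - 0.00007j, Y(Ω₂)=0.07216 + 0.28923j
  term(m=+6) = -0.00000 - 0.00000j   from Y*(Ω₁)=0.00001 + 0.00000j, Y(Ω₂)=-0.10162 + 0.03070j
Accumulated sum 0.12355 - 0.00000j; after 4π/(2l+1) scaling, 0.11943 - 0.00000j ⇒ P_6 = 0.119432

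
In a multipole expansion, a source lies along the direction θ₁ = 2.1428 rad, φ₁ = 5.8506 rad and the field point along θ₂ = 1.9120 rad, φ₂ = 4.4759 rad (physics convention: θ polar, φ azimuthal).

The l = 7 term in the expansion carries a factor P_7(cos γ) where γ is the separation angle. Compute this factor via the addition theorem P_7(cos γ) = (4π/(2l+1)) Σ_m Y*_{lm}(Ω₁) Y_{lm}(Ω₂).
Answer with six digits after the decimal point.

-0.161671

Summing Y*_{l m}(θ₁,φ₁)·Y_{l m}(θ₂,φ₂) over m ∈ [−7, 7]; prefactor 4π/(2·7+1) = 0.837758:
  m=-7: -0.147610-0.016825i × +0.328807+0.027892i = -0.048066-0.009649i  (running Σ = -0.048066-0.009649i)
  m=-6: +0.305829+0.185860i × +0.066326+0.433387i = -0.060265+0.144870i  (running Σ = -0.108331+0.135220i)
  m=-5: -0.241785-0.359454i × -0.114989+0.047045i = +0.044713+0.029958i  (running Σ = -0.063618+0.165178i)
  m=-4: +0.025529+0.158652i × +0.174945+0.242561i = -0.034017+0.033948i  (running Σ = -0.097634+0.199126i)
  m=-3: -0.072021+0.257185i × -0.156641+0.182437i = -0.035639-0.053425i  (running Σ = -0.133273+0.145701i)
  m=-2: +0.192376-0.225807i × +0.185254+0.094798i = +0.057044-0.023595i  (running Σ = -0.076229+0.122106i)
  m=-1: +0.138944-0.064158i × -0.063634+0.264044i = +0.008099+0.040770i  (running Σ = -0.068130+0.162876i)
  m=0: -0.317631-0.000000i × +0.178574+0.000000i = -0.056721-0.000000i  (running Σ = -0.124851+0.162876i)
  m=1: -0.138944-0.064158i × +0.063634+0.264044i = +0.008099-0.040770i  (running Σ = -0.116752+0.122106i)
  m=2: +0.192376+0.225807i × +0.185254-0.094798i = +0.057044+0.023595i  (running Σ = -0.059707+0.145701i)
  m=3: +0.072021+0.257185i × +0.156641+0.182437i = -0.035639+0.053425i  (running Σ = -0.095346+0.199126i)
  m=4: +0.025529-0.158652i × +0.174945-0.242561i = -0.034017-0.033948i  (running Σ = -0.129363+0.165178i)
  m=5: +0.241785-0.359454i × +0.114989+0.047045i = +0.044713-0.029958i  (running Σ = -0.084650+0.135220i)
  m=6: +0.305829-0.185860i × +0.066326-0.433387i = -0.060265-0.144870i  (running Σ = -0.144915-0.009649i)
  m=7: +0.147610-0.016825i × -0.328807+0.027892i = -0.048066+0.009649i  (running Σ = -0.192980-0.000000i)
Accumulated sum -0.192980-0.000000i; after 4π/(2l+1) scaling, -0.161671-0.000000i ⇒ P_7 = -0.161671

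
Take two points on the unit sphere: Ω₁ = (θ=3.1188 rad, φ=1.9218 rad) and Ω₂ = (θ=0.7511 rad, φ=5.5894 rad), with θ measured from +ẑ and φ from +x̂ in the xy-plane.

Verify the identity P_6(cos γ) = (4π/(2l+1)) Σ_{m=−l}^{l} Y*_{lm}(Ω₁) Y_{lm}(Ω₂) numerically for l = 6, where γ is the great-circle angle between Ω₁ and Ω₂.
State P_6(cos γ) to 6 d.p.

-0.264127

Addition theorem: P_6(cos γ) = (4π/13) Σ_m Y*_{lm}(Ω₁) Y_{lm}(Ω₂), m = −6…6:
  m=-6: 0.00000 - 0.00000j × -0.02549 - 0.04161j = -0.00000 + 0.00000j  (running Σ = -0.00000 + 0.00000j)
  m=-5: 0.00000 + 0.00000j × -0.17145 - 0.05821j = -0.00000 - 0.00000j  (running Σ = -0.00000 - 0.00000j)
  m=-4: 0.00000 + 0.00000j × -0.35236 + 0.13523j = -0.00000 - 0.00000j  (running Σ = -0.00000 - 0.00000j)
  m=-3: -0.00005 + 0.00003j × -0.21275 + 0.37985j = -0.00000 - 0.00003j  (running Σ = -0.00000 - 0.00003j)
  m=-2: -0.00206 - 0.00175j × 0.02219 + 0.11974j = 0.00016 - 0.00029j  (running Σ = 0.00016 - 0.00031j)
  m=-1: 0.02576 - 0.07035j × -0.25413 - 0.21136j = -0.02142 + 0.01243j  (running Σ = -0.02125 + 0.01212j)
  m=0: 1.01157 + 0.00000j × -0.22810 + 0.00000j = -0.23074 + 0.00000j  (running Σ = -0.25199 + 0.01212j)
  m=1: -0.02576 - 0.07035j × 0.25413 - 0.21136j = -0.02142 - 0.01243j  (running Σ = -0.27340 - 0.00031j)
  m=2: -0.00206 + 0.00175j × 0.02219 - 0.11974j = 0.00016 + 0.00029j  (running Σ = -0.27324 - 0.00003j)
  m=3: 0.00005 + 0.00003j × 0.21275 + 0.37985j = -0.00000 + 0.00003j  (running Σ = -0.27324 - 0.00000j)
  m=4: 0.00000 - 0.00000j × -0.35236 - 0.13523j = -0.00000 + 0.00000j  (running Σ = -0.27324 - 0.00000j)
  m=5: -0.00000 + 0.00000j × 0.17145 - 0.05821j = -0.00000 + 0.00000j  (running Σ = -0.27324 + 0.00000j)
  m=6: 0.00000 + 0.00000j × -0.02549 + 0.04161j = -0.00000 - 0.00000j  (running Σ = -0.27324 + 0.00000j)
Accumulated sum -0.27324 + 0.00000j; after 4π/(2l+1) scaling, -0.26413 + 0.00000j ⇒ P_6 = -0.264127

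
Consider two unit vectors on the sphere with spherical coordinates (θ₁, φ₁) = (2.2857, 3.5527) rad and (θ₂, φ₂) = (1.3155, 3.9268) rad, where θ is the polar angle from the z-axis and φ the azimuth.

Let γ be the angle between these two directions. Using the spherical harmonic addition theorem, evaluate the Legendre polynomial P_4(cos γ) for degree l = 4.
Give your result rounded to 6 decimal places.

-0.311246

Addition theorem: P_4(cos γ) = (4π/9) Σ_m Y*_{lm}(Ω₁) Y_{lm}(Ω₂), m = −4…4:
  term(m=-4) = +0.004149-0.055667i   from Y*(Ω₁)=-0.010587+0.143521i, Y(Ω₂)=-0.387890-0.000296i
  term(m=-3) = -0.043872+0.091171i   from Y*(Ω₁)=+0.116995+0.333418i, Y(Ω₂)=+0.202356+0.202587i
  term(m=-2) = -0.048680+0.045187i   from Y*(Ω₁)=+0.260731+0.280673i, Y(Ω₂)=-0.000066+0.173380i
  term(m=-1) = +0.000526-0.000206i   from Y*(Ω₁)=+0.001754+0.000765i, Y(Ω₂)=+0.208770-0.208690i
  term(m=+0) = -0.047160-0.000000i   from Y*(Ω₁)=-0.362688-0.000000i, Y(Ω₂)=+0.130028+0.000000i
  term(m=+1) = +0.000526+0.000206i   from Y*(Ω₁)=-0.001754+0.000765i, Y(Ω₂)=-0.208770-0.208690i
  term(m=+2) = -0.048680-0.045187i   from Y*(Ω₁)=+0.260731-0.280673i, Y(Ω₂)=-0.000066-0.173380i
  term(m=+3) = -0.043872-0.091171i   from Y*(Ω₁)=-0.116995+0.333418i, Y(Ω₂)=-0.202356+0.202587i
  term(m=+4) = +0.004149+0.055667i   from Y*(Ω₁)=-0.010587-0.143521i, Y(Ω₂)=-0.387890+0.000296i
Total Σ_m = -0.222913-0.000000i. Multiply by 1.396263: -0.311246-0.000000i. P_4(cos γ) = -0.311246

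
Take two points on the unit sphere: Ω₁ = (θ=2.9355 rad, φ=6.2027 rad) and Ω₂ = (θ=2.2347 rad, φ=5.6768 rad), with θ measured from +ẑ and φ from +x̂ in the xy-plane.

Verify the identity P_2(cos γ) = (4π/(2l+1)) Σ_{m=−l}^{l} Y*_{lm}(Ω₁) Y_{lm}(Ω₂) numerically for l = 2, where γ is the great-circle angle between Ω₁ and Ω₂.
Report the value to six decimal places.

Addition theorem: P_2(cos γ) = (4π/5) Σ_m Y*_{lm}(Ω₁) Y_{lm}(Ω₂), m = −2…2:
  term(m=-2) = 0.00192 + 0.00337j   from Y*(Ω₁)=0.01597 - 0.00259j, Y(Ω₂)=0.08396 + 0.22441j
  term(m=-1) = 0.05018 + 0.02912j   from Y*(Ω₁)=-0.15425 + 0.01244j, Y(Ω₂)=-0.30808 - 0.21367j
  term(m=+0) = 0.02593 + 0.00000j   from Y*(Ω₁)=0.59116 + 0.00000j, Y(Ω₂)=0.04387 + 0.00000j
  term(m=+1) = 0.05018 - 0.02912j   from Y*(Ω₁)=0.15425 + 0.01244j, Y(Ω₂)=0.30808 - 0.21367j
  term(m=+2) = 0.00192 - 0.00337j   from Y*(Ω₁)=0.01597 + 0.00259j, Y(Ω₂)=0.08396 - 0.22441j
Total Σ_m = 0.13014 + 0.00000j. Multiply by 2.513274: 0.32707 + 0.00000j. P_2(cos γ) = 0.327066

0.327066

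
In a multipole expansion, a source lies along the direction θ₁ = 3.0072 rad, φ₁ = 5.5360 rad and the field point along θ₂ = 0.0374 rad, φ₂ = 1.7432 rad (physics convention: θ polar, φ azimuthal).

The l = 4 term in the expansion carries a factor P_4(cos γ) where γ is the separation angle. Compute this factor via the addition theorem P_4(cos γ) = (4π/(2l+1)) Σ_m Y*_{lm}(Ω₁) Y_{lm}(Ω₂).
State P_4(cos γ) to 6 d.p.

0.943480

Summing Y*_{l m}(θ₁,φ₁)·Y_{l m}(θ₂,φ₂) over m ∈ [−4, 4]; prefactor 4π/(2·4+1) = 1.396263:
  [-4]  conj(Y_{4,-4})(Ω₁) = -0.00014 - 0.00002j ; Y_{4,-4}(Ω₂) = 0.00000 - 0.00000j ; Δ = -0.00000 + 0.00000j
  [-3]  conj(Y_{4,-3})(Ω₁) = 0.00185 + 0.00234j ; Y_{4,-3}(Ω₂) = 0.00003 + 0.00006j ; Δ = -0.00000 + 0.00000j
  [-2]  conj(Y_{4,-2})(Ω₁) = 0.00269 - 0.03518j ; Y_{4,-2}(Ω₂) = -0.00264 + 0.00095j ; Δ = 0.00003 + 0.00010j
  [-1]  conj(Y_{4,-1})(Ω₁) = -0.17854 + 0.16539j ; Y_{4,-1}(Ω₂) = -0.01210 - 0.06949j ; Δ = 0.01365 + 0.01041j
  [+0]  conj(Y_{4,0})(Ω₁) = 0.77151 + 0.00000j ; Y_{4,0}(Ω₂) = 0.84038 + 0.00000j ; Δ = 0.64836 + 0.00000j
  [+1]  conj(Y_{4,1})(Ω₁) = 0.17854 + 0.16539j ; Y_{4,1}(Ω₂) = 0.01210 - 0.06949j ; Δ = 0.01365 - 0.01041j
  [+2]  conj(Y_{4,2})(Ω₁) = 0.00269 + 0.03518j ; Y_{4,2}(Ω₂) = -0.00264 - 0.00095j ; Δ = 0.00003 - 0.00010j
  [+3]  conj(Y_{4,3})(Ω₁) = -0.00185 + 0.00234j ; Y_{4,3}(Ω₂) = -0.00003 + 0.00006j ; Δ = -0.00000 - 0.00000j
  [+4]  conj(Y_{4,4})(Ω₁) = -0.00014 + 0.00002j ; Y_{4,4}(Ω₂) = 0.00000 + 0.00000j ; Δ = -0.00000 - 0.00000j
Σ over m = 0.67572 - 0.00000j; ×(4π/9) → 0.94348 - 0.00000j. Real part: 0.943480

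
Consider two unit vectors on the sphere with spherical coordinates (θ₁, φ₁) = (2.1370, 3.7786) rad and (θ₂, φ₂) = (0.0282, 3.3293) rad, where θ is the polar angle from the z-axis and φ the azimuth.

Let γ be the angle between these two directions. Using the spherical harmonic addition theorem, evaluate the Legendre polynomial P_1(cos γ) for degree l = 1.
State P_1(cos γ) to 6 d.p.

-0.514784

Term-by-term m-sum for l=1 (normalisation 4π/3 = 4.188790):
  m=-1: Y*=-0.23439 - 0.17343j  Y=-0.00957 + 0.00182j  product 0.00256 + 0.00123j
  m=+0: Y*=-0.26210 + 0.00000j  Y=0.48841 + 0.00000j  product -0.12801 + 0.00000j
  m=+1: Y*=0.23439 - 0.17343j  Y=0.00957 + 0.00182j  product 0.00256 - 0.00123j
Σ over m = -0.12290 + 0.00000j; ×(4π/3) → -0.51478 + 0.00000j. Real part: -0.514784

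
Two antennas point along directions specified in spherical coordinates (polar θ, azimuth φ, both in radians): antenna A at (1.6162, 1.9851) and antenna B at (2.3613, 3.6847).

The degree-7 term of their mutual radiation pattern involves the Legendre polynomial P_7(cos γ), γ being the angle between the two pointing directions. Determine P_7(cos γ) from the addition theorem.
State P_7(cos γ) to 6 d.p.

Expand P_7 via completeness: Σ_{m} conj(Y_{7,m}) at Ω₁ times Y_{7,m} at Ω₂ —
  term(m=-7) = 0.01660 + 0.01313j   from Y*(Ω₁)=0.11871 + 0.48204j, Y(Ω₂)=0.03368 - 0.02615j
  term(m=-6) = -0.00974 + 0.00950j   from Y*(Ω₁)=-0.06689 + 0.05146j, Y(Ω₂)=0.16007 - 0.01882j
  term(m=-5) = 0.07507 + 0.09998j   from Y*(Ω₁)=0.31165 + 0.17055j, Y(Ω₂)=0.32045 + 0.14544j
  term(m=-4) = -0.03910 + 0.02214j   from Y*(Ω₁)=-0.00851 + 0.09826j, Y(Ω₂)=0.25785 + 0.37558j
  term(m=-3) = 0.02819 + 0.06929j   from Y*(Ω₁)=0.29911 - 0.10175j, Y(Ω₂)=0.01385 + 0.23635j
  term(m=-2) = 0.02272 - 0.00599j   from Y*(Ω₁)=0.07077 + 0.07716j, Y(Ω₂)=0.10454 - 0.19857j
  term(m=-1) = -0.01360 - 0.10499j   from Y*(Ω₁)=0.12134 - 0.27593j, Y(Ω₂)=0.30069 - 0.18151j
  term(m=+0) = -0.01337 + 0.00000j   from Y*(Ω₁)=0.10647 + 0.00000j, Y(Ω₂)=-0.12553 + 0.00000j
  term(m=+1) = -0.01360 + 0.10499j   from Y*(Ω₁)=-0.12134 - 0.27593j, Y(Ω₂)=-0.30069 - 0.18151j
  term(m=+2) = 0.02272 + 0.00599j   from Y*(Ω₁)=0.07077 - 0.07716j, Y(Ω₂)=0.10454 + 0.19857j
  term(m=+3) = 0.02819 - 0.06929j   from Y*(Ω₁)=-0.29911 - 0.10175j, Y(Ω₂)=-0.01385 + 0.23635j
  term(m=+4) = -0.03910 - 0.02214j   from Y*(Ω₁)=-0.00851 - 0.09826j, Y(Ω₂)=0.25785 - 0.37558j
  term(m=+5) = 0.07507 - 0.09998j   from Y*(Ω₁)=-0.31165 + 0.17055j, Y(Ω₂)=-0.32045 + 0.14544j
  term(m=+6) = -0.00974 - 0.00950j   from Y*(Ω₁)=-0.06689 - 0.05146j, Y(Ω₂)=0.16007 + 0.01882j
  term(m=+7) = 0.01660 - 0.01313j   from Y*(Ω₁)=-0.11871 + 0.48204j, Y(Ω₂)=-0.03368 - 0.02615j
Total Σ_m = 0.14692 + 0.00000j. Multiply by 0.837758: 0.12308 + 0.00000j. P_7(cos γ) = 0.123083

0.123083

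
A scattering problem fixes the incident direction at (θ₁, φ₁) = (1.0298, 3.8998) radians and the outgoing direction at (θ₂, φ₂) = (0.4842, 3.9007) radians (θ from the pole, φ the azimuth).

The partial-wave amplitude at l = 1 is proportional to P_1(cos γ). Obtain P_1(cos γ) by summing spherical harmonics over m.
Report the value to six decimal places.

0.854816

Summing Y*_{l m}(θ₁,φ₁)·Y_{l m}(θ₂,φ₂) over m ∈ [−1, 1]; prefactor 4π/(2·1+1) = 4.188790:
  m=-1: -0.21503 - 0.20364j × -0.11667 + 0.11069j = 0.04763 - 0.00004j  (running Σ = 0.04763 - 0.00004j)
  m=0: 0.25163 + 0.00000j × 0.43244 + 0.00000j = 0.10881 + 0.00000j  (running Σ = 0.15644 - 0.00004j)
  m=1: 0.21503 - 0.20364j × 0.11667 + 0.11069j = 0.04763 + 0.00004j  (running Σ = 0.20407 + 0.00000j)
Accumulated sum 0.20407 + 0.00000j; after 4π/(2l+1) scaling, 0.85482 + 0.00000j ⇒ P_1 = 0.854816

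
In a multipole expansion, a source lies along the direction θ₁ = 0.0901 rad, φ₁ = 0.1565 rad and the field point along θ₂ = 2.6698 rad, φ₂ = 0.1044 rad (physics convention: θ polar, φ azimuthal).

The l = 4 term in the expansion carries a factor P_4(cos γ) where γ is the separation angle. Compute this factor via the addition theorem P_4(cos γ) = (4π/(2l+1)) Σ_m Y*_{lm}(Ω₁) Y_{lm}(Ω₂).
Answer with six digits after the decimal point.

-0.066551

Expand P_4 via completeness: Σ_{m} conj(Y_{4,m}) at Ω₁ times Y_{4,m} at Ω₂ —
  term(m=-4) = 0.00000 + 0.00000j   from Y*(Ω₁)=0.00002 + 0.00002j, Y(Ω₂)=0.01726 - 0.00766j
  term(m=-3) = -0.00009 - 0.00001j   from Y*(Ω₁)=0.00081 + 0.00041j, Y(Ω₂)=-0.09957 + 0.03225j
  term(m=-2) = 0.00504 + 0.00053j   from Y*(Ω₁)=0.01531 + 0.00496j, Y(Ω₂)=0.30784 - 0.06523j
  term(m=-1) = -0.08167 - 0.00426j   from Y*(Ω₁)=0.16513 + 0.02606j, Y(Ω₂)=-0.48650 + 0.05098j
  term(m=+0) = 0.10578 + 0.00000j   from Y*(Ω₁)=0.81227 + 0.00000j, Y(Ω₂)=0.13023 + 0.00000j
  term(m=+1) = -0.08167 + 0.00426j   from Y*(Ω₁)=-0.16513 + 0.02606j, Y(Ω₂)=0.48650 + 0.05098j
  term(m=+2) = 0.00504 - 0.00053j   from Y*(Ω₁)=0.01531 - 0.00496j, Y(Ω₂)=0.30784 + 0.06523j
  term(m=+3) = -0.00009 + 0.00001j   from Y*(Ω₁)=-0.00081 + 0.00041j, Y(Ω₂)=0.09957 + 0.03225j
  term(m=+4) = 0.00000 - 0.00000j   from Y*(Ω₁)=0.00002 - 0.00002j, Y(Ω₂)=0.01726 + 0.00766j
Total Σ_m = -0.04766 + 0.00000j. Multiply by 1.396263: -0.06655 + 0.00000j. P_4(cos γ) = -0.066551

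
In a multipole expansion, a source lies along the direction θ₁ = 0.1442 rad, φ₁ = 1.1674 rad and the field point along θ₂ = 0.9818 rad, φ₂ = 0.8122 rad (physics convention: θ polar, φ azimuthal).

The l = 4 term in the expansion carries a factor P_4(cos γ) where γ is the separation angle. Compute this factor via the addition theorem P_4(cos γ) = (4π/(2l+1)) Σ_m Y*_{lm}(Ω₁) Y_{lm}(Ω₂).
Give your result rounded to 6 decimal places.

-0.428185

Expand P_4 via completeness: Σ_{m} conj(Y_{4,m}) at Ω₁ times Y_{4,m} at Ω₂ —
  [-4]  conj(Y_{4,-4})(Ω₁) = -0.000008-0.000189i ; Y_{4,-4}(Ω₂) = -0.210325+0.022635i ; Δ = +0.000006+0.000039i
  [-3]  conj(Y_{4,-3})(Ω₁) = -0.003439-0.001297i ; Y_{4,-3}(Ω₂) = -0.304450-0.259044i ; Δ = +0.000711+0.001286i
  [-2]  conj(Y_{4,-2})(Ω₁) = -0.027983+0.029207i ; Y_{4,-2}(Ω₂) = -0.014378-0.267969i ; Δ = +0.008229+0.007079i
  [-1]  conj(Y_{4,-1})(Ω₁) = +0.101820+0.238565i ; Y_{4,-1}(Ω₂) = -0.126234+0.133188i ; Δ = -0.044627-0.016554i
  [+0]  conj(Y_{4,0})(Ω₁) = +0.760485-0.000000i ; Y_{4,0}(Ω₂) = -0.309412+0.000000i ; Δ = -0.235303+0.000000i
  [+1]  conj(Y_{4,1})(Ω₁) = -0.101820+0.238565i ; Y_{4,1}(Ω₂) = +0.126234+0.133188i ; Δ = -0.044627+0.016554i
  [+2]  conj(Y_{4,2})(Ω₁) = -0.027983-0.029207i ; Y_{4,2}(Ω₂) = -0.014378+0.267969i ; Δ = +0.008229-0.007079i
  [+3]  conj(Y_{4,3})(Ω₁) = +0.003439-0.001297i ; Y_{4,3}(Ω₂) = +0.304450-0.259044i ; Δ = +0.000711-0.001286i
  [+4]  conj(Y_{4,4})(Ω₁) = -0.000008+0.000189i ; Y_{4,4}(Ω₂) = -0.210325-0.022635i ; Δ = +0.000006-0.000039i
Σ over m = -0.306665+0.000000i; ×(4π/9) → -0.428185+0.000000i. Real part: -0.428185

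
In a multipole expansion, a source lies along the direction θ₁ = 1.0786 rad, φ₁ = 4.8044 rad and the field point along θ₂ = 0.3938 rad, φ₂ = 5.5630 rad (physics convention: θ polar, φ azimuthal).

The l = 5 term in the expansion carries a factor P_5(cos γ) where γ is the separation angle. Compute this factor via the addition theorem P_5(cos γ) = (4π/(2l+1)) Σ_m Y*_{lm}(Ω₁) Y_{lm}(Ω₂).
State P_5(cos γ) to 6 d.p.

-0.334647

Expand P_5 via completeness: Σ_{m} conj(Y_{5,m}) at Ω₁ times Y_{5,m} at Ω₂ —
  m=-5: (0.109555, -0.221093) × (-0.003460, -0.001711) = (-0.000757, 0.000577)  (running Σ = (-0.000757, 0.000577))
  m=-4: (0.390380, 0.150536) × (-0.028384, 0.007577) = (-0.012221, -0.001315)  (running Σ = (-0.012979, -0.000738))
  m=-3: (-0.065171, 0.230073) × (-0.072549, 0.108410) = (-0.020214, -0.023757)  (running Σ = (-0.033193, -0.024494))
  m=-2: (0.201839, 0.037568) × (0.046698, 0.356013) = (-0.003949, 0.073611)  (running Σ = (-0.037142, 0.049117))
  m=-1: (-0.027987, 0.303316) × (0.400252, 0.351180) = (-0.117720, 0.111574)  (running Σ = (-0.154862, 0.160691))
  m=0: (0.138703, -0.000000) × (0.121056, 0.000000) = (0.016791, 0.000000)  (running Σ = (-0.138072, 0.160691))
  m=1: (0.027987, 0.303316) × (-0.400252, 0.351180) = (-0.117720, -0.111574)  (running Σ = (-0.255792, 0.049117))
  m=2: (0.201839, -0.037568) × (0.046698, -0.356013) = (-0.003949, -0.073611)  (running Σ = (-0.259741, -0.024494))
  m=3: (0.065171, 0.230073) × (0.072549, 0.108410) = (-0.020214, 0.023757)  (running Σ = (-0.279955, -0.000738))
  m=4: (0.390380, -0.150536) × (-0.028384, -0.007577) = (-0.012221, 0.001315)  (running Σ = (-0.292177, 0.000577))
  m=5: (-0.109555, -0.221093) × (0.003460, -0.001711) = (-0.000757, -0.000577)  (running Σ = (-0.292934, 0.000000))
Σ over m = (-0.292934, 0.000000); ×(4π/11) → (-0.334647, 0.000000). Real part: -0.334647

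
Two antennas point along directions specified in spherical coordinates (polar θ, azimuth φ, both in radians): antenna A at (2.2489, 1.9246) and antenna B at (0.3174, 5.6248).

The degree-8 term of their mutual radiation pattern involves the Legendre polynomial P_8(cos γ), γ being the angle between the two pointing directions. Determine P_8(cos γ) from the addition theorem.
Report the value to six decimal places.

Expand P_8 via completeness: Σ_{m} conj(Y_{8,m}) at Ω₁ times Y_{8,m} at Ω₂ —
  term(m=-8) = (-0.000001, 0.000003)   from Y*(Ω₁)=(-0.066381, 0.021349), Y(Ω₂)=(0.000024, -0.000039)
  term(m=-7) = (-0.000091, 0.000088)   from Y*(Ω₁)=(-0.138632, -0.176806), Y(Ω₂)=(-0.000058, -0.000562)
  term(m=-6) = (-0.001756, 0.000374)   from Y*(Ω₁)=(0.215889, -0.350528), Y(Ω₂)=(-0.003012, -0.003155)
  term(m=-5) = (-0.009611, -0.003492)   from Y*(Ω₁)=(0.415845, 0.083527), Y(Ω₂)=(-0.023836, -0.003611)
  term(m=-4) = (-0.006258, -0.008003)   from Y*(Ω₁)=(0.016088, 0.102571), Y(Ω₂)=(-0.085491, 0.047602)
  term(m=-3) = (0.009223, 0.087492)   from Y*(Ω₁)=(0.269322, -0.150430), Y(Ω₂)=(-0.112202, 0.262189)
  term(m=-2) = (-0.067824, 0.139131)   from Y*(Ω₁)=(0.214692, 0.183642), Y(Ω₂)=(0.137680, 0.530284)
  term(m=-1) = (0.084175, -0.052610)   from Y*(Ω₁)=(0.066085, -0.178926), Y(Ω₂)=(0.411639, 0.318411)
  term(m=+0) = (-0.052508, 0.000000)   from Y*(Ω₁)=(0.314782, -0.000000), Y(Ω₂)=(-0.166807, 0.000000)
  term(m=+1) = (0.084175, 0.052610)   from Y*(Ω₁)=(-0.066085, -0.178926), Y(Ω₂)=(-0.411639, 0.318411)
  term(m=+2) = (-0.067824, -0.139131)   from Y*(Ω₁)=(0.214692, -0.183642), Y(Ω₂)=(0.137680, -0.530284)
  term(m=+3) = (0.009223, -0.087492)   from Y*(Ω₁)=(-0.269322, -0.150430), Y(Ω₂)=(0.112202, 0.262189)
  term(m=+4) = (-0.006258, 0.008003)   from Y*(Ω₁)=(0.016088, -0.102571), Y(Ω₂)=(-0.085491, -0.047602)
  term(m=+5) = (-0.009611, 0.003492)   from Y*(Ω₁)=(-0.415845, 0.083527), Y(Ω₂)=(0.023836, -0.003611)
  term(m=+6) = (-0.001756, -0.000374)   from Y*(Ω₁)=(0.215889, 0.350528), Y(Ω₂)=(-0.003012, 0.003155)
  term(m=+7) = (-0.000091, -0.000088)   from Y*(Ω₁)=(0.138632, -0.176806), Y(Ω₂)=(0.000058, -0.000562)
  term(m=+8) = (-0.000001, -0.000003)   from Y*(Ω₁)=(-0.066381, -0.021349), Y(Ω₂)=(0.000024, 0.000039)
Accumulated sum (-0.036793, 0.000000); after 4π/(2l+1) scaling, (-0.027197, 0.000000) ⇒ P_8 = -0.027197

-0.027197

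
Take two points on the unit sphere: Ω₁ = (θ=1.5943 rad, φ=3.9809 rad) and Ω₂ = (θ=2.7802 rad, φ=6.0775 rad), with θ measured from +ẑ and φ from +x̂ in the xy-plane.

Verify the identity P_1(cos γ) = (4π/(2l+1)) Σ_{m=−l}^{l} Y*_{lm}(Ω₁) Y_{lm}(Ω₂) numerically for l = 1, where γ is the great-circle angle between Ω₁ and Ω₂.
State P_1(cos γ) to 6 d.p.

Term-by-term m-sum for l=1 (normalisation 4π/3 = 4.188790):
  [-1]  conj(Y_{1,-1})(Ω₁) = -0.230719-0.257039i ; Y_{1,-1}(Ω₂) = +0.119584+0.024949i ; Δ = -0.021177-0.036494i
  [+0]  conj(Y_{1,0})(Ω₁) = -0.011483-0.000000i ; Y_{1,0}(Ω₂) = -0.457041+0.000000i ; Δ = +0.005248+0.000000i
  [+1]  conj(Y_{1,1})(Ω₁) = +0.230719-0.257039i ; Y_{1,1}(Ω₂) = -0.119584+0.024949i ; Δ = -0.021177+0.036494i
Accumulated sum -0.037106+0.000000i; after 4π/(2l+1) scaling, -0.155431+0.000000i ⇒ P_1 = -0.155431

-0.155431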